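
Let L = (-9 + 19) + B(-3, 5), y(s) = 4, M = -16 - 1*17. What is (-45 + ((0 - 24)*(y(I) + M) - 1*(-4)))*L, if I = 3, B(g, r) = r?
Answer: 9825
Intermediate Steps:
M = -33 (M = -16 - 17 = -33)
L = 15 (L = (-9 + 19) + 5 = 10 + 5 = 15)
(-45 + ((0 - 24)*(y(I) + M) - 1*(-4)))*L = (-45 + ((0 - 24)*(4 - 33) - 1*(-4)))*15 = (-45 + (-24*(-29) + 4))*15 = (-45 + (696 + 4))*15 = (-45 + 700)*15 = 655*15 = 9825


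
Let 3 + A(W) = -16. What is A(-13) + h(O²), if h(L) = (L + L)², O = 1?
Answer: -15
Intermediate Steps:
A(W) = -19 (A(W) = -3 - 16 = -19)
h(L) = 4*L² (h(L) = (2*L)² = 4*L²)
A(-13) + h(O²) = -19 + 4*(1²)² = -19 + 4*1² = -19 + 4*1 = -19 + 4 = -15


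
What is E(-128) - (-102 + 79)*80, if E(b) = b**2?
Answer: 18224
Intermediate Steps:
E(-128) - (-102 + 79)*80 = (-128)**2 - (-102 + 79)*80 = 16384 - (-23)*80 = 16384 - 1*(-1840) = 16384 + 1840 = 18224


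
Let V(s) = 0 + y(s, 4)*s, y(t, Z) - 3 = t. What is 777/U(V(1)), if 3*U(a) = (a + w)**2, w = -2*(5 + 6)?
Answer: 259/36 ≈ 7.1944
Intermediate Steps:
y(t, Z) = 3 + t
w = -22 (w = -2*11 = -22)
V(s) = s*(3 + s) (V(s) = 0 + (3 + s)*s = 0 + s*(3 + s) = s*(3 + s))
U(a) = (-22 + a)**2/3 (U(a) = (a - 22)**2/3 = (-22 + a)**2/3)
777/U(V(1)) = 777/(((-22 + 1*(3 + 1))**2/3)) = 777/(((-22 + 1*4)**2/3)) = 777/(((-22 + 4)**2/3)) = 777/(((1/3)*(-18)**2)) = 777/(((1/3)*324)) = 777/108 = 777*(1/108) = 259/36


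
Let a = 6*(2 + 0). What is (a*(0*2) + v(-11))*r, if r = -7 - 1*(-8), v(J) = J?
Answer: -11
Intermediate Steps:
r = 1 (r = -7 + 8 = 1)
a = 12 (a = 6*2 = 12)
(a*(0*2) + v(-11))*r = (12*(0*2) - 11)*1 = (12*0 - 11)*1 = (0 - 11)*1 = -11*1 = -11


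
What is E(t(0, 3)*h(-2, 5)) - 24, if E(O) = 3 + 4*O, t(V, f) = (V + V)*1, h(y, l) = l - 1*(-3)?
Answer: -21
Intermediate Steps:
h(y, l) = 3 + l (h(y, l) = l + 3 = 3 + l)
t(V, f) = 2*V (t(V, f) = (2*V)*1 = 2*V)
E(t(0, 3)*h(-2, 5)) - 24 = (3 + 4*((2*0)*(3 + 5))) - 24 = (3 + 4*(0*8)) - 24 = (3 + 4*0) - 24 = (3 + 0) - 24 = 3 - 24 = -21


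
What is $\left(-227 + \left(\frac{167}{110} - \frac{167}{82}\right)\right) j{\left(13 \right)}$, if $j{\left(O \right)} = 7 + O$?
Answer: $- \frac{2052216}{451} \approx -4550.4$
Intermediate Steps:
$\left(-227 + \left(\frac{167}{110} - \frac{167}{82}\right)\right) j{\left(13 \right)} = \left(-227 + \left(\frac{167}{110} - \frac{167}{82}\right)\right) \left(7 + 13\right) = \left(-227 + \left(167 \cdot \frac{1}{110} - \frac{167}{82}\right)\right) 20 = \left(-227 + \left(\frac{167}{110} - \frac{167}{82}\right)\right) 20 = \left(-227 - \frac{1169}{2255}\right) 20 = \left(- \frac{513054}{2255}\right) 20 = - \frac{2052216}{451}$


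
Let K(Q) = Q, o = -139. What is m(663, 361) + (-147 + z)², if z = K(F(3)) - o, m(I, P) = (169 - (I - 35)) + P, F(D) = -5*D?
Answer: 431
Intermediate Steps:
m(I, P) = 204 + P - I (m(I, P) = (169 - (-35 + I)) + P = (169 + (35 - I)) + P = (204 - I) + P = 204 + P - I)
z = 124 (z = -5*3 - 1*(-139) = -15 + 139 = 124)
m(663, 361) + (-147 + z)² = (204 + 361 - 1*663) + (-147 + 124)² = (204 + 361 - 663) + (-23)² = -98 + 529 = 431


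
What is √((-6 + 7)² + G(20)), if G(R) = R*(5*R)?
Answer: √2001 ≈ 44.733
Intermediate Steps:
G(R) = 5*R²
√((-6 + 7)² + G(20)) = √((-6 + 7)² + 5*20²) = √(1² + 5*400) = √(1 + 2000) = √2001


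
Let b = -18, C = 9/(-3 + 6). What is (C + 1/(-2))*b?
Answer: -45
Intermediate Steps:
C = 3 (C = 9/3 = (⅓)*9 = 3)
(C + 1/(-2))*b = (3 + 1/(-2))*(-18) = (3 - ½)*(-18) = (5/2)*(-18) = -45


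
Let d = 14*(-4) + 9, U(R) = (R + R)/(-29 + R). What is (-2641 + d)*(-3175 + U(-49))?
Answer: 110903296/13 ≈ 8.5310e+6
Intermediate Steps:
U(R) = 2*R/(-29 + R) (U(R) = (2*R)/(-29 + R) = 2*R/(-29 + R))
d = -47 (d = -56 + 9 = -47)
(-2641 + d)*(-3175 + U(-49)) = (-2641 - 47)*(-3175 + 2*(-49)/(-29 - 49)) = -2688*(-3175 + 2*(-49)/(-78)) = -2688*(-3175 + 2*(-49)*(-1/78)) = -2688*(-3175 + 49/39) = -2688*(-123776/39) = 110903296/13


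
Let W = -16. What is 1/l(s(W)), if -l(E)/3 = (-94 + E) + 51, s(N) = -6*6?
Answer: 1/237 ≈ 0.0042194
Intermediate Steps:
s(N) = -36
l(E) = 129 - 3*E (l(E) = -3*((-94 + E) + 51) = -3*(-43 + E) = 129 - 3*E)
1/l(s(W)) = 1/(129 - 3*(-36)) = 1/(129 + 108) = 1/237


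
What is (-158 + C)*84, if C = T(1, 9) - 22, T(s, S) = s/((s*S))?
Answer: -45332/3 ≈ -15111.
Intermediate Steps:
T(s, S) = 1/S (T(s, S) = s/((S*s)) = s*(1/(S*s)) = 1/S)
C = -197/9 (C = 1/9 - 22 = ⅑ - 22 = -197/9 ≈ -21.889)
(-158 + C)*84 = (-158 - 197/9)*84 = -1619/9*84 = -45332/3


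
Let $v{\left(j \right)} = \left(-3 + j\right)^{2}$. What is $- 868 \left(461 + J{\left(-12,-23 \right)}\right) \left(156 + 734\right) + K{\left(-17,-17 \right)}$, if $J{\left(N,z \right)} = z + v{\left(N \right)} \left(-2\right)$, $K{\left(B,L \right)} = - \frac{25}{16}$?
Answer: $\frac{148323815}{16} \approx 9.2702 \cdot 10^{6}$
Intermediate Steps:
$K{\left(B,L \right)} = - \frac{25}{16}$ ($K{\left(B,L \right)} = \left(-25\right) \frac{1}{16} = - \frac{25}{16}$)
$J{\left(N,z \right)} = z - 2 \left(-3 + N\right)^{2}$ ($J{\left(N,z \right)} = z + \left(-3 + N\right)^{2} \left(-2\right) = z - 2 \left(-3 + N\right)^{2}$)
$- 868 \left(461 + J{\left(-12,-23 \right)}\right) \left(156 + 734\right) + K{\left(-17,-17 \right)} = - 868 \left(461 - \left(23 + 2 \left(-3 - 12\right)^{2}\right)\right) \left(156 + 734\right) - \frac{25}{16} = - 868 \left(461 - \left(23 + 2 \left(-15\right)^{2}\right)\right) 890 - \frac{25}{16} = - 868 \left(461 - 473\right) 890 - \frac{25}{16} = - 868 \left(\left(-12\right) 890\right) - \frac{25}{16} = \left(-868\right) \left(-10680\right) - \frac{25}{16} = 9270240 - \frac{25}{16} = \frac{148323815}{16}$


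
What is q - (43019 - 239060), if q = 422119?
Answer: 618160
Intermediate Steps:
q - (43019 - 239060) = 422119 - (43019 - 239060) = 422119 - 1*(-196041) = 422119 + 196041 = 618160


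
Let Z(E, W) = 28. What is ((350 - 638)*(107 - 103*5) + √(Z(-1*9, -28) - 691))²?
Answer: (117504 + I*√663)² ≈ 1.3807e+10 + 6.05e+6*I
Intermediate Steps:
((350 - 638)*(107 - 103*5) + √(Z(-1*9, -28) - 691))² = ((350 - 638)*(107 - 103*5) + √(28 - 691))² = (-288*(107 - 515) + √(-663))² = (-288*(-408) + I*√663)² = (117504 + I*√663)²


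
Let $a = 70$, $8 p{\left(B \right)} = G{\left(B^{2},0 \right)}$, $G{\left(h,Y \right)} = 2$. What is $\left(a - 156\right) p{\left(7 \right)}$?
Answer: $- \frac{43}{2} \approx -21.5$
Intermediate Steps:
$p{\left(B \right)} = \frac{1}{4}$ ($p{\left(B \right)} = \frac{1}{8} \cdot 2 = \frac{1}{4}$)
$\left(a - 156\right) p{\left(7 \right)} = \left(70 - 156\right) \frac{1}{4} = \left(-86\right) \frac{1}{4} = - \frac{43}{2}$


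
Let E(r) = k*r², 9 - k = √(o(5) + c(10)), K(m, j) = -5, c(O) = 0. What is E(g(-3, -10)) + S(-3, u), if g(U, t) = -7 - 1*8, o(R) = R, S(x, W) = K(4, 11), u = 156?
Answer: 2020 - 225*√5 ≈ 1516.9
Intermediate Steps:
S(x, W) = -5
g(U, t) = -15 (g(U, t) = -7 - 8 = -15)
k = 9 - √5 (k = 9 - √(5 + 0) = 9 - √5 ≈ 6.7639)
E(r) = r²*(9 - √5) (E(r) = (9 - √5)*r² = r²*(9 - √5))
E(g(-3, -10)) + S(-3, u) = (-15)²*(9 - √5) - 5 = 225*(9 - √5) - 5 = (2025 - 225*√5) - 5 = 2020 - 225*√5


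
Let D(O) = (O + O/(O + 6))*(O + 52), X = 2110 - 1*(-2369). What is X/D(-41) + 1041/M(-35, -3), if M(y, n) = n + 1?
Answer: -4069056/7667 ≈ -530.72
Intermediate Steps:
M(y, n) = 1 + n
X = 4479 (X = 2110 + 2369 = 4479)
D(O) = (52 + O)*(O + O/(6 + O)) (D(O) = (O + O/(6 + O))*(52 + O) = (52 + O)*(O + O/(6 + O)))
X/D(-41) + 1041/M(-35, -3) = 4479/((-41*(364 + (-41)**2 + 59*(-41))/(6 - 41))) + 1041/(1 - 3) = 4479/((-41*(364 + 1681 - 2419)/(-35))) + 1041/(-2) = 4479/((-41*(-1/35)*(-374))) + 1041*(-1/2) = 4479/(-15334/35) - 1041/2 = 4479*(-35/15334) - 1041/2 = -156765/15334 - 1041/2 = -4069056/7667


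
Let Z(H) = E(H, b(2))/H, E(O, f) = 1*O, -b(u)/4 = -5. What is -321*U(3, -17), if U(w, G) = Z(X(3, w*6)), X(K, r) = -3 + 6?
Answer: -321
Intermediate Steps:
b(u) = 20 (b(u) = -4*(-5) = 20)
E(O, f) = O
X(K, r) = 3
Z(H) = 1 (Z(H) = H/H = 1)
U(w, G) = 1
-321*U(3, -17) = -321*1 = -321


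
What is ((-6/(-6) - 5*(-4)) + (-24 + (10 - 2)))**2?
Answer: 25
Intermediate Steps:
((-6/(-6) - 5*(-4)) + (-24 + (10 - 2)))**2 = ((-6*(-1/6) + 20) + (-24 + 8))**2 = ((1 + 20) - 16)**2 = (21 - 16)**2 = 5**2 = 25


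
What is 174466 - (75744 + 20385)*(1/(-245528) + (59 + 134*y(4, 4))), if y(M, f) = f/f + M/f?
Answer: -7675135699447/245528 ≈ -3.1260e+7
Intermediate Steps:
y(M, f) = 1 + M/f
174466 - (75744 + 20385)*(1/(-245528) + (59 + 134*y(4, 4))) = 174466 - (75744 + 20385)*(1/(-245528) + (59 + 134*((4 + 4)/4))) = 174466 - 96129*(-1/245528 + (59 + 134*((1/4)*8))) = 174466 - 96129*(-1/245528 + (59 + 134*2)) = 174466 - 96129*(-1/245528 + (59 + 268)) = 174466 - 96129*(-1/245528 + 327) = 174466 - 96129*80287655/245528 = 174466 - 1*7717971987495/245528 = 174466 - 7717971987495/245528 = -7675135699447/245528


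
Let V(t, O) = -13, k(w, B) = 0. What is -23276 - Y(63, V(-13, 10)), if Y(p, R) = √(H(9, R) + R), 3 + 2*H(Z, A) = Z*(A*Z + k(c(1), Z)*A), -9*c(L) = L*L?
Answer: -23276 - I*√541 ≈ -23276.0 - 23.259*I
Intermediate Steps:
c(L) = -L²/9 (c(L) = -L*L/9 = -L²/9)
H(Z, A) = -3/2 + A*Z²/2 (H(Z, A) = -3/2 + (Z*(A*Z + 0*A))/2 = -3/2 + (Z*(A*Z + 0))/2 = -3/2 + (Z*(A*Z))/2 = -3/2 + (A*Z²)/2 = -3/2 + A*Z²/2)
Y(p, R) = √(-3/2 + 83*R/2) (Y(p, R) = √((-3/2 + (½)*R*9²) + R) = √((-3/2 + (½)*R*81) + R) = √((-3/2 + 81*R/2) + R) = √(-3/2 + 83*R/2))
-23276 - Y(63, V(-13, 10)) = -23276 - √(-6 + 166*(-13))/2 = -23276 - √(-6 - 2158)/2 = -23276 - √(-2164)/2 = -23276 - 2*I*√541/2 = -23276 - I*√541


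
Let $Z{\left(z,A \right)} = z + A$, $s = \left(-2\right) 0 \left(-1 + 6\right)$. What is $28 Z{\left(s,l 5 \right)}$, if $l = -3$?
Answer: $-420$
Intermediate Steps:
$s = 0$ ($s = 0 \cdot 5 = 0$)
$Z{\left(z,A \right)} = A + z$
$28 Z{\left(s,l 5 \right)} = 28 \left(\left(-3\right) 5 + 0\right) = 28 \left(-15 + 0\right) = 28 \left(-15\right) = -420$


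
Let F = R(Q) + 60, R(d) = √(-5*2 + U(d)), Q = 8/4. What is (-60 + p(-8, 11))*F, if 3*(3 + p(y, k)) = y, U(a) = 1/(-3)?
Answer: -3940 - 197*I*√93/9 ≈ -3940.0 - 211.09*I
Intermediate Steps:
U(a) = -⅓
Q = 2 (Q = 8*(¼) = 2)
p(y, k) = -3 + y/3
R(d) = I*√93/3 (R(d) = √(-5*2 - ⅓) = √(-10 - ⅓) = √(-31/3) = I*√93/3)
F = 60 + I*√93/3 (F = I*√93/3 + 60 = 60 + I*√93/3 ≈ 60.0 + 3.2146*I)
(-60 + p(-8, 11))*F = (-60 + (-3 + (⅓)*(-8)))*(60 + I*√93/3) = (-60 + (-3 - 8/3))*(60 + I*√93/3) = (-60 - 17/3)*(60 + I*√93/3) = -197*(60 + I*√93/3)/3 = -3940 - 197*I*√93/9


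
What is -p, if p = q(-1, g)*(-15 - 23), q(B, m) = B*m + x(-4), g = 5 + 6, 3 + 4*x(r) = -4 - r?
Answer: -893/2 ≈ -446.50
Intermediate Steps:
x(r) = -7/4 - r/4 (x(r) = -¾ + (-4 - r)/4 = -¾ + (-1 - r/4) = -7/4 - r/4)
g = 11
q(B, m) = -¾ + B*m (q(B, m) = B*m + (-7/4 - ¼*(-4)) = B*m + (-7/4 + 1) = B*m - ¾ = -¾ + B*m)
p = 893/2 (p = (-¾ - 1*11)*(-15 - 23) = (-¾ - 11)*(-38) = -47/4*(-38) = 893/2 ≈ 446.50)
-p = -1*893/2 = -893/2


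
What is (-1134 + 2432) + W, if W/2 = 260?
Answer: 1818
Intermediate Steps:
W = 520 (W = 2*260 = 520)
(-1134 + 2432) + W = (-1134 + 2432) + 520 = 1298 + 520 = 1818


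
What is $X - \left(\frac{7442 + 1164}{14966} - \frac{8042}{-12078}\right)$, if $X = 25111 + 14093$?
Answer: $\frac{1771566294788}{45189837} \approx 39203.0$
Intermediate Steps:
$X = 39204$
$X - \left(\frac{7442 + 1164}{14966} - \frac{8042}{-12078}\right) = 39204 - \left(\frac{7442 + 1164}{14966} - \frac{8042}{-12078}\right) = 39204 - \left(8606 \cdot \frac{1}{14966} - - \frac{4021}{6039}\right) = 39204 - \left(\frac{4303}{7483} + \frac{4021}{6039}\right) = 39204 - \frac{56074960}{45189837} = \frac{1771566294788}{45189837}$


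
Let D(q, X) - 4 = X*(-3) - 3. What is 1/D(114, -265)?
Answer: 1/796 ≈ 0.0012563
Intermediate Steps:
D(q, X) = 1 - 3*X (D(q, X) = 4 + (X*(-3) - 3) = 4 + (-3*X - 3) = 4 + (-3 - 3*X) = 1 - 3*X)
1/D(114, -265) = 1/(1 - 3*(-265)) = 1/(1 + 795) = 1/796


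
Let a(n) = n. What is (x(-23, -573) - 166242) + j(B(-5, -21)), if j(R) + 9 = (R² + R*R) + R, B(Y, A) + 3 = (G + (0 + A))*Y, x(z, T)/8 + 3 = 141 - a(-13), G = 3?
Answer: -149818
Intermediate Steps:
x(z, T) = 1208 (x(z, T) = -24 + 8*(141 - 1*(-13)) = -24 + 8*(141 + 13) = -24 + 8*154 = -24 + 1232 = 1208)
B(Y, A) = -3 + Y*(3 + A) (B(Y, A) = -3 + (3 + (0 + A))*Y = -3 + (3 + A)*Y = -3 + Y*(3 + A))
j(R) = -9 + R + 2*R² (j(R) = -9 + ((R² + R*R) + R) = -9 + ((R² + R²) + R) = -9 + (2*R² + R) = -9 + (R + 2*R²) = -9 + R + 2*R²)
(x(-23, -573) - 166242) + j(B(-5, -21)) = (1208 - 166242) + (-9 + (-3 + 3*(-5) - 21*(-5)) + 2*(-3 + 3*(-5) - 21*(-5))²) = -165034 + (-9 + (-3 - 15 + 105) + 2*(-3 - 15 + 105)²) = -165034 + (-9 + 87 + 2*87²) = -165034 + (-9 + 87 + 2*7569) = -165034 + (-9 + 87 + 15138) = -165034 + 15216 = -149818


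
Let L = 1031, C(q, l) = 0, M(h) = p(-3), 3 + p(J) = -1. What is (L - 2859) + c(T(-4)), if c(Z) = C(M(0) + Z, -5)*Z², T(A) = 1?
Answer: -1828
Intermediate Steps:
p(J) = -4 (p(J) = -3 - 1 = -4)
M(h) = -4
c(Z) = 0 (c(Z) = 0*Z² = 0)
(L - 2859) + c(T(-4)) = (1031 - 2859) + 0 = -1828 + 0 = -1828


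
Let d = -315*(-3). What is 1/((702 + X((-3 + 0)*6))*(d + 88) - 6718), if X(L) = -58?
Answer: 1/658534 ≈ 1.5185e-6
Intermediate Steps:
d = 945
1/((702 + X((-3 + 0)*6))*(d + 88) - 6718) = 1/((702 - 58)*(945 + 88) - 6718) = 1/(644*1033 - 6718) = 1/(665252 - 6718) = 1/658534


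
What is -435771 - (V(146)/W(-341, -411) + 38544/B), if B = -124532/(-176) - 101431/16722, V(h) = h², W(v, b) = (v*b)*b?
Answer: -6478749690089767273321/14865452071025391 ≈ -4.3583e+5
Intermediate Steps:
W(v, b) = v*b² (W(v, b) = (b*v)*b = v*b²)
B = 258071531/367884 (B = -124532*(-1/176) - 101431*1/16722 = 31133/44 - 101431/16722 = 258071531/367884 ≈ 701.50)
-435771 - (V(146)/W(-341, -411) + 38544/B) = -435771 - (146²/((-341*(-411)²)) + 38544/(258071531/367884)) = -435771 - (21316/((-341*168921)) + 38544*(367884/258071531)) = -435771 - (21316/(-57602061) + 14179720896/258071531) = -435771 - (21316*(-1/57602061) + 14179720896/258071531) = -435771 - (-21316/57602061 + 14179720896/258071531) = -435771 - 1*816775646961611860/14865452071025391 = -435771 - 816775646961611860/14865452071025391 = -6478749690089767273321/14865452071025391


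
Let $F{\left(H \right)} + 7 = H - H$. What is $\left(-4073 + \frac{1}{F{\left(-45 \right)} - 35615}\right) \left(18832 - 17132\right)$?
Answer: $- \frac{123325145950}{17811} \approx -6.9241 \cdot 10^{6}$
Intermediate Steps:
$F{\left(H \right)} = -7$ ($F{\left(H \right)} = -7 + \left(H - H\right) = -7 + 0 = -7$)
$\left(-4073 + \frac{1}{F{\left(-45 \right)} - 35615}\right) \left(18832 - 17132\right) = \left(-4073 + \frac{1}{-7 - 35615}\right) \left(18832 - 17132\right) = \left(-4073 + \frac{1}{-35622}\right) 1700 = \left(-4073 - \frac{1}{35622}\right) 1700 = \left(- \frac{145088407}{35622}\right) 1700 = - \frac{123325145950}{17811}$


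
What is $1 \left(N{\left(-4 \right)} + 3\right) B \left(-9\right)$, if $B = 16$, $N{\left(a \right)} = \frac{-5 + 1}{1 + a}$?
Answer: $-624$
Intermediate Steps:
$N{\left(a \right)} = - \frac{4}{1 + a}$
$1 \left(N{\left(-4 \right)} + 3\right) B \left(-9\right) = 1 \left(- \frac{4}{1 - 4} + 3\right) 16 \left(-9\right) = 1 \left(- \frac{4}{-3} + 3\right) 16 \left(-9\right) = 1 \left(\left(-4\right) \left(- \frac{1}{3}\right) + 3\right) 16 \left(-9\right) = 1 \left(\frac{4}{3} + 3\right) 16 \left(-9\right) = 1 \cdot \frac{13}{3} \cdot 16 \left(-9\right) = \frac{13}{3} \cdot 16 \left(-9\right) = \frac{208}{3} \left(-9\right) = -624$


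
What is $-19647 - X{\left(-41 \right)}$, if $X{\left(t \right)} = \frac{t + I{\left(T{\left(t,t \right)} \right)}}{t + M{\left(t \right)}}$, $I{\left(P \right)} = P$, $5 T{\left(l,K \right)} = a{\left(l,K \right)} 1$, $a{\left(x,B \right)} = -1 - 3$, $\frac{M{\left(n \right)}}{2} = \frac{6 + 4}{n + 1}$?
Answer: $- \frac{8153923}{415} \approx -19648.0$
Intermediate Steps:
$M{\left(n \right)} = \frac{20}{1 + n}$ ($M{\left(n \right)} = 2 \frac{6 + 4}{n + 1} = 2 \frac{10}{1 + n} = \frac{20}{1 + n}$)
$a{\left(x,B \right)} = -4$
$T{\left(l,K \right)} = - \frac{4}{5}$ ($T{\left(l,K \right)} = \frac{\left(-4\right) 1}{5} = \frac{1}{5} \left(-4\right) = - \frac{4}{5}$)
$X{\left(t \right)} = \frac{- \frac{4}{5} + t}{t + \frac{20}{1 + t}}$ ($X{\left(t \right)} = \frac{t - \frac{4}{5}}{t + \frac{20}{1 + t}} = \frac{- \frac{4}{5} + t}{t + \frac{20}{1 + t}}$)
$-19647 - X{\left(-41 \right)} = -19647 - \frac{\left(1 - 41\right) \left(-4 + 5 \left(-41\right)\right)}{5 \left(20 - 41 \left(1 - 41\right)\right)} = -19647 - \frac{1}{5} \frac{1}{20 - -1640} \left(-40\right) \left(-4 - 205\right) = -19647 - \frac{1}{5} \frac{1}{20 + 1640} \left(-40\right) \left(-209\right) = -19647 - \frac{1}{5} \cdot \frac{1}{1660} \left(-40\right) \left(-209\right) = -19647 - \frac{418}{415} = - \frac{8153923}{415}$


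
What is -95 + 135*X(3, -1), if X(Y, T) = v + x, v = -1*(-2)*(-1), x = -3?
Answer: -770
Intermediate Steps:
v = -2 (v = 2*(-1) = -2)
X(Y, T) = -5 (X(Y, T) = -2 - 3 = -5)
-95 + 135*X(3, -1) = -95 + 135*(-5) = -95 - 675 = -770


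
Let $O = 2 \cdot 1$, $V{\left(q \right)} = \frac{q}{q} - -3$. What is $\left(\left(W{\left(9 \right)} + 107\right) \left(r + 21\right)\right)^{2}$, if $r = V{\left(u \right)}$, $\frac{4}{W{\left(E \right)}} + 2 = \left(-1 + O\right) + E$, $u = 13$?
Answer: $\frac{28890625}{4} \approx 7.2227 \cdot 10^{6}$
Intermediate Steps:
$V{\left(q \right)} = 4$ ($V{\left(q \right)} = 1 + 3 = 4$)
$O = 2$
$W{\left(E \right)} = \frac{4}{-1 + E}$ ($W{\left(E \right)} = \frac{4}{-2 + \left(\left(-1 + 2\right) + E\right)} = \frac{4}{-2 + \left(1 + E\right)} = \frac{4}{-1 + E}$)
$r = 4$
$\left(\left(W{\left(9 \right)} + 107\right) \left(r + 21\right)\right)^{2} = \left(\left(\frac{4}{-1 + 9} + 107\right) \left(4 + 21\right)\right)^{2} = \left(\left(\frac{4}{8} + 107\right) 25\right)^{2} = \left(\left(4 \cdot \frac{1}{8} + 107\right) 25\right)^{2} = \left(\left(\frac{1}{2} + 107\right) 25\right)^{2} = \left(\frac{215}{2} \cdot 25\right)^{2} = \left(\frac{5375}{2}\right)^{2} = \frac{28890625}{4}$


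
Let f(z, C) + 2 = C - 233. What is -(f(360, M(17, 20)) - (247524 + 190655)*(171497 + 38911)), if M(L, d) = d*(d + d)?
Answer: 92196366467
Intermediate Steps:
M(L, d) = 2*d**2 (M(L, d) = d*(2*d) = 2*d**2)
f(z, C) = -235 + C (f(z, C) = -2 + (C - 233) = -2 + (-233 + C) = -235 + C)
-(f(360, M(17, 20)) - (247524 + 190655)*(171497 + 38911)) = -((-235 + 2*20**2) - (247524 + 190655)*(171497 + 38911)) = -((-235 + 2*400) - 438179*210408) = -((-235 + 800) - 1*92196367032) = -(565 - 92196367032) = -1*(-92196366467) = 92196366467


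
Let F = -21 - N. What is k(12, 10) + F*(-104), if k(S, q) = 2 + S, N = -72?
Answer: -5290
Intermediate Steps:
F = 51 (F = -21 - 1*(-72) = -21 + 72 = 51)
k(12, 10) + F*(-104) = (2 + 12) + 51*(-104) = 14 - 5304 = -5290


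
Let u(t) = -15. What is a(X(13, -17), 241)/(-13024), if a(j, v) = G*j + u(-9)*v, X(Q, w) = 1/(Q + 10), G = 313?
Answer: 5177/18722 ≈ 0.27652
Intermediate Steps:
X(Q, w) = 1/(10 + Q)
a(j, v) = -15*v + 313*j (a(j, v) = 313*j - 15*v = -15*v + 313*j)
a(X(13, -17), 241)/(-13024) = (-15*241 + 313/(10 + 13))/(-13024) = (-3615 + 313/23)*(-1/13024) = -82832/23*(-1/13024) = 5177/18722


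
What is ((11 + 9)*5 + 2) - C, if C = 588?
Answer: -486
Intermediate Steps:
((11 + 9)*5 + 2) - C = ((11 + 9)*5 + 2) - 1*588 = (20*5 + 2) - 588 = (100 + 2) - 588 = 102 - 588 = -486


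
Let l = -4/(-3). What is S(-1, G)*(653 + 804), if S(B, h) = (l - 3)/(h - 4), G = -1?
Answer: 1457/3 ≈ 485.67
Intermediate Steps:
l = 4/3 (l = -4*(-⅓) = 4/3 ≈ 1.3333)
S(B, h) = -5/(3*(-4 + h)) (S(B, h) = (4/3 - 3)/(h - 4) = -5/(3*(-4 + h)))
S(-1, G)*(653 + 804) = (-5/(-12 + 3*(-1)))*(653 + 804) = -5/(-12 - 3)*1457 = -5/(-15)*1457 = -5*(-1/15)*1457 = (⅓)*1457 = 1457/3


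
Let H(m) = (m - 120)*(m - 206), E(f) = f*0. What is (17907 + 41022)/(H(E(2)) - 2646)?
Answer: 1511/566 ≈ 2.6696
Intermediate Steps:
E(f) = 0
H(m) = (-206 + m)*(-120 + m) (H(m) = (-120 + m)*(-206 + m) = (-206 + m)*(-120 + m))
(17907 + 41022)/(H(E(2)) - 2646) = (17907 + 41022)/((24720 + 0**2 - 326*0) - 2646) = 58929/((24720 + 0 + 0) - 2646) = 58929/(24720 - 2646) = 58929/22074 = 58929*(1/22074) = 1511/566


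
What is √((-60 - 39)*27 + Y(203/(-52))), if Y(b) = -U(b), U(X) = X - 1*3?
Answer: I*√1802281/26 ≈ 51.634*I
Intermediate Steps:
U(X) = -3 + X (U(X) = X - 3 = -3 + X)
Y(b) = 3 - b (Y(b) = -(-3 + b) = 3 - b)
√((-60 - 39)*27 + Y(203/(-52))) = √((-60 - 39)*27 + (3 - 203/(-52))) = √(-99*27 + (3 - 203*(-1)/52)) = √(-2673 + (3 - 1*(-203/52))) = √(-2673 + (3 + 203/52)) = √(-2673 + 359/52) = √(-138637/52) = I*√1802281/26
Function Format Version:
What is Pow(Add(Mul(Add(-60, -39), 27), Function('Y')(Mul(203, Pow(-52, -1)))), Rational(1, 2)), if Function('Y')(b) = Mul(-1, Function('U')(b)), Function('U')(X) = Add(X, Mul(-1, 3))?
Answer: Mul(Rational(1, 26), I, Pow(1802281, Rational(1, 2))) ≈ Mul(51.634, I)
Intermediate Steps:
Function('U')(X) = Add(-3, X) (Function('U')(X) = Add(X, -3) = Add(-3, X))
Function('Y')(b) = Add(3, Mul(-1, b)) (Function('Y')(b) = Mul(-1, Add(-3, b)) = Add(3, Mul(-1, b)))
Pow(Add(Mul(Add(-60, -39), 27), Function('Y')(Mul(203, Pow(-52, -1)))), Rational(1, 2)) = Pow(Add(Mul(Add(-60, -39), 27), Add(3, Mul(-1, Mul(203, Pow(-52, -1))))), Rational(1, 2)) = Pow(Add(Mul(-99, 27), Add(3, Mul(-1, Mul(203, Rational(-1, 52))))), Rational(1, 2)) = Pow(Add(-2673, Add(3, Mul(-1, Rational(-203, 52)))), Rational(1, 2)) = Pow(Add(-2673, Add(3, Rational(203, 52))), Rational(1, 2)) = Pow(Add(-2673, Rational(359, 52)), Rational(1, 2)) = Pow(Rational(-138637, 52), Rational(1, 2)) = Mul(Rational(1, 26), I, Pow(1802281, Rational(1, 2)))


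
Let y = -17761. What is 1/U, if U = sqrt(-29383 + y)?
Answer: -I*sqrt(11786)/23572 ≈ -0.0046056*I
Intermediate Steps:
U = 2*I*sqrt(11786) (U = sqrt(-29383 - 17761) = sqrt(-47144) = 2*I*sqrt(11786) ≈ 217.13*I)
1/U = 1/(2*I*sqrt(11786)) = -I*sqrt(11786)/23572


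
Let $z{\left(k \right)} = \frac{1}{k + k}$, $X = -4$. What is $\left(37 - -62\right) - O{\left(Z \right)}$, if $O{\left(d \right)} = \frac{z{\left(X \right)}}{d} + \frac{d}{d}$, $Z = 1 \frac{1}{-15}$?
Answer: $\frac{769}{8} \approx 96.125$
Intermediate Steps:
$z{\left(k \right)} = \frac{1}{2 k}$
$Z = - \frac{1}{15}$ ($Z = 1 \left(- \frac{1}{15}\right) = - \frac{1}{15} \approx -0.066667$)
$O{\left(d \right)} = 1 - \frac{1}{8 d}$ ($O{\left(d \right)} = \frac{\frac{1}{2} \frac{1}{-4}}{d} + \frac{d}{d} = \frac{\frac{1}{2} \left(- \frac{1}{4}\right)}{d} + 1 = - \frac{1}{8 d} + 1 = 1 - \frac{1}{8 d}$)
$\left(37 - -62\right) - O{\left(Z \right)} = \left(37 - -62\right) - \frac{- \frac{1}{8} - \frac{1}{15}}{- \frac{1}{15}} = \left(37 + 62\right) - \left(-15\right) \left(- \frac{23}{120}\right) = 99 - \frac{23}{8} = \frac{769}{8}$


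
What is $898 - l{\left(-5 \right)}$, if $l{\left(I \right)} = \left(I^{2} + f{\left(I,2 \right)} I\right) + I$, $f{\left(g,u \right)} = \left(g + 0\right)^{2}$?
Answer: $1003$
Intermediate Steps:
$f{\left(g,u \right)} = g^{2}$
$l{\left(I \right)} = I + I^{2} + I^{3}$ ($l{\left(I \right)} = \left(I^{2} + I^{2} I\right) + I = \left(I^{2} + I^{3}\right) + I = I + I^{2} + I^{3}$)
$898 - l{\left(-5 \right)} = 898 - - 5 \left(1 - 5 + \left(-5\right)^{2}\right) = 898 - - 5 \left(1 - 5 + 25\right) = 898 - \left(-5\right) 21 = 898 - -105 = 898 + 105 = 1003$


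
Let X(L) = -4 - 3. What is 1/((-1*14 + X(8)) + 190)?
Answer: 1/169 ≈ 0.0059172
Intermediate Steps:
X(L) = -7
1/((-1*14 + X(8)) + 190) = 1/((-1*14 - 7) + 190) = 1/((-14 - 7) + 190) = 1/(-21 + 190) = 1/169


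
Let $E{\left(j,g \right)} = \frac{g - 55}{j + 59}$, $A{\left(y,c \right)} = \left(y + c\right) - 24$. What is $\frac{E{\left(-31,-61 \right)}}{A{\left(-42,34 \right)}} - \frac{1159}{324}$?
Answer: $- \frac{62555}{18144} \approx -3.4477$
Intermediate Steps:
$A{\left(y,c \right)} = -24 + c + y$ ($A{\left(y,c \right)} = \left(c + y\right) - 24 = -24 + c + y$)
$E{\left(j,g \right)} = \frac{-55 + g}{59 + j}$
$\frac{E{\left(-31,-61 \right)}}{A{\left(-42,34 \right)}} - \frac{1159}{324} = \frac{\frac{1}{59 - 31} \left(-55 - 61\right)}{-24 + 34 - 42} - \frac{1159}{324} = \frac{\frac{1}{28} \left(-116\right)}{-32} - \frac{1159}{324} = \frac{1}{28} \left(-116\right) \left(- \frac{1}{32}\right) - \frac{1159}{324} = \left(- \frac{29}{7}\right) \left(- \frac{1}{32}\right) - \frac{1159}{324} = \frac{29}{224} - \frac{1159}{324} = - \frac{62555}{18144}$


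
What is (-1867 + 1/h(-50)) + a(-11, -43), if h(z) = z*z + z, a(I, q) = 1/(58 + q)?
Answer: -13721957/7350 ≈ -1866.9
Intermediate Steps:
h(z) = z + z**2 (h(z) = z**2 + z = z + z**2)
(-1867 + 1/h(-50)) + a(-11, -43) = (-1867 + 1/(-50*(1 - 50))) + 1/(58 - 43) = (-1867 + 1/(-50*(-49))) + 1/15 = (-1867 + 1/2450) + 1/15 = -4574149/2450 + 1/15 = -13721957/7350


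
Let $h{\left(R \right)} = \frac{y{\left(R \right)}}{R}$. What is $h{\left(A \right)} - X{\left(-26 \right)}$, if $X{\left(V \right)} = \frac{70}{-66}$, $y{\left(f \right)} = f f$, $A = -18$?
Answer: $- \frac{559}{33} \approx -16.939$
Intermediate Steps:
$y{\left(f \right)} = f^{2}$
$h{\left(R \right)} = R$ ($h{\left(R \right)} = \frac{R^{2}}{R} = R$)
$X{\left(V \right)} = - \frac{35}{33}$ ($X{\left(V \right)} = 70 \left(- \frac{1}{66}\right) = - \frac{35}{33}$)
$h{\left(A \right)} - X{\left(-26 \right)} = -18 - - \frac{35}{33} = -18 + \frac{35}{33} = - \frac{559}{33}$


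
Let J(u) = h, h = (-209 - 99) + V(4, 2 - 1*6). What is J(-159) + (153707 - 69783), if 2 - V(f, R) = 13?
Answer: 83605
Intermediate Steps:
V(f, R) = -11 (V(f, R) = 2 - 1*13 = 2 - 13 = -11)
h = -319 (h = (-209 - 99) - 11 = -308 - 11 = -319)
J(u) = -319
J(-159) + (153707 - 69783) = -319 + (153707 - 69783) = -319 + 83924 = 83605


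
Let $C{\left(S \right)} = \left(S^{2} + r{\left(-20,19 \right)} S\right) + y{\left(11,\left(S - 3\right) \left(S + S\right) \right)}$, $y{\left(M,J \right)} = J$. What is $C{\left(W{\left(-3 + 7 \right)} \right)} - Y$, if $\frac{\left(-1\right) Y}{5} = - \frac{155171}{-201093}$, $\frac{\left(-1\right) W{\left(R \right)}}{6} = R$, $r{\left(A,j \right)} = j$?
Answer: $\frac{285523543}{201093} \approx 1419.9$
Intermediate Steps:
$W{\left(R \right)} = - 6 R$
$Y = - \frac{775855}{201093}$ ($Y = - 5 \left(- \frac{155171}{-201093}\right) = - 5 \left(\left(-155171\right) \left(- \frac{1}{201093}\right)\right) = \left(-5\right) \frac{155171}{201093} = - \frac{775855}{201093} \approx -3.8582$)
$C{\left(S \right)} = S^{2} + 19 S + 2 S \left(-3 + S\right)$ ($C{\left(S \right)} = \left(S^{2} + 19 S\right) + \left(S - 3\right) \left(S + S\right) = \left(S^{2} + 19 S\right) + \left(-3 + S\right) 2 S = \left(S^{2} + 19 S\right) + 2 S \left(-3 + S\right) = S^{2} + 19 S + 2 S \left(-3 + S\right)$)
$C{\left(W{\left(-3 + 7 \right)} \right)} - Y = - 6 \left(-3 + 7\right) \left(13 + 3 \left(- 6 \left(-3 + 7\right)\right)\right) - - \frac{775855}{201093} = \left(-6\right) 4 \left(13 + 3 \left(\left(-6\right) 4\right)\right) + \frac{775855}{201093} = - 24 \left(13 + 3 \left(-24\right)\right) + \frac{775855}{201093} = - 24 \left(13 - 72\right) + \frac{775855}{201093} = \left(-24\right) \left(-59\right) + \frac{775855}{201093} = 1416 + \frac{775855}{201093} = \frac{285523543}{201093}$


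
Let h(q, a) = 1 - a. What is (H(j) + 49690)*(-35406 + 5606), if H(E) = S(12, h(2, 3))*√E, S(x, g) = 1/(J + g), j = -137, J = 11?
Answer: -1480762000 - 29800*I*√137/9 ≈ -1.4808e+9 - 38756.0*I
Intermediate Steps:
S(x, g) = 1/(11 + g)
H(E) = √E/9 (H(E) = √E/(11 + (1 - 1*3)) = √E/(11 + (1 - 3)) = √E/(11 - 2) = √E/9)
(H(j) + 49690)*(-35406 + 5606) = (√(-137)/9 + 49690)*(-35406 + 5606) = ((I*√137)/9 + 49690)*(-29800) = (I*√137/9 + 49690)*(-29800) = (49690 + I*√137/9)*(-29800) = -1480762000 - 29800*I*√137/9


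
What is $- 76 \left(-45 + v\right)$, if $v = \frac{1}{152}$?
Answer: $\frac{6839}{2} \approx 3419.5$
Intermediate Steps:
$v = \frac{1}{152} \approx 0.0065789$
$- 76 \left(-45 + v\right) = - 76 \left(-45 + \frac{1}{152}\right) = \left(-76\right) \left(- \frac{6839}{152}\right) = \frac{6839}{2}$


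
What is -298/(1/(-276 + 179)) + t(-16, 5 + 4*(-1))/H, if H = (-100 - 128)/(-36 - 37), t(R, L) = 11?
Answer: 6591371/228 ≈ 28910.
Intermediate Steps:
H = 228/73 (H = -228/(-73) = -228*(-1/73) = 228/73 ≈ 3.1233)
-298/(1/(-276 + 179)) + t(-16, 5 + 4*(-1))/H = -298/(1/(-276 + 179)) + 11/(228/73) = -298/(1/(-97)) + 11*(73/228) = -298/(-1/97) + 803/228 = -298*(-97) + 803/228 = 28906 + 803/228 = 6591371/228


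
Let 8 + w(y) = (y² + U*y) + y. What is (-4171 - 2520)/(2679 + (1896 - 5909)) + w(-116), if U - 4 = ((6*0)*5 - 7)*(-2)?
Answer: 15006187/1334 ≈ 11249.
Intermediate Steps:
U = 18 (U = 4 + ((6*0)*5 - 7)*(-2) = 4 + (0*5 - 7)*(-2) = 4 + (0 - 7)*(-2) = 4 - 7*(-2) = 4 + 14 = 18)
w(y) = -8 + y² + 19*y (w(y) = -8 + ((y² + 18*y) + y) = -8 + (y² + 19*y) = -8 + y² + 19*y)
(-4171 - 2520)/(2679 + (1896 - 5909)) + w(-116) = (-4171 - 2520)/(2679 + (1896 - 5909)) + (-8 + (-116)² + 19*(-116)) = -6691/(2679 - 4013) + (-8 + 13456 - 2204) = -6691/(-1334) + 11244 = -6691*(-1/1334) + 11244 = 6691/1334 + 11244 = 15006187/1334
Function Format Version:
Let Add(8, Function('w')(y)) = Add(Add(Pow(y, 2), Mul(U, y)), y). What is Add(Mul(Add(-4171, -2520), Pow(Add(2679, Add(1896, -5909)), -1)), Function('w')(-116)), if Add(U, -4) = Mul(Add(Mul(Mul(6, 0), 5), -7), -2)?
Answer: Rational(15006187, 1334) ≈ 11249.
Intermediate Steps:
U = 18 (U = Add(4, Mul(Add(Mul(Mul(6, 0), 5), -7), -2)) = Add(4, Mul(Add(Mul(0, 5), -7), -2)) = Add(4, Mul(Add(0, -7), -2)) = Add(4, Mul(-7, -2)) = Add(4, 14) = 18)
Function('w')(y) = Add(-8, Pow(y, 2), Mul(19, y)) (Function('w')(y) = Add(-8, Add(Add(Pow(y, 2), Mul(18, y)), y)) = Add(-8, Add(Pow(y, 2), Mul(19, y))) = Add(-8, Pow(y, 2), Mul(19, y)))
Add(Mul(Add(-4171, -2520), Pow(Add(2679, Add(1896, -5909)), -1)), Function('w')(-116)) = Add(Mul(Add(-4171, -2520), Pow(Add(2679, Add(1896, -5909)), -1)), Add(-8, Pow(-116, 2), Mul(19, -116))) = Add(Mul(-6691, Pow(Add(2679, -4013), -1)), Add(-8, 13456, -2204)) = Add(Mul(-6691, Pow(-1334, -1)), 11244) = Add(Mul(-6691, Rational(-1, 1334)), 11244) = Add(Rational(6691, 1334), 11244) = Rational(15006187, 1334)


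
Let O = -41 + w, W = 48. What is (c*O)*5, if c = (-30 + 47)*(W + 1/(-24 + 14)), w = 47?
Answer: 24429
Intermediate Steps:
c = 8143/10 (c = (-30 + 47)*(48 + 1/(-24 + 14)) = 17*(48 + 1/(-10)) = 17*(48 - ⅒) = 17*(479/10) = 8143/10 ≈ 814.30)
O = 6 (O = -41 + 47 = 6)
(c*O)*5 = ((8143/10)*6)*5 = (24429/5)*5 = 24429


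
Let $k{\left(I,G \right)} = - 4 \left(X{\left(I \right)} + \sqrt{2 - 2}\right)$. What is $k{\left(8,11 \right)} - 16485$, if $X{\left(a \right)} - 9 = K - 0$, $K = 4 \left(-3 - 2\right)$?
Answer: $-16441$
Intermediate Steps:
$K = -20$ ($K = 4 \left(-5\right) = -20$)
$X{\left(a \right)} = -11$ ($X{\left(a \right)} = 9 - 20 = -11$)
$k{\left(I,G \right)} = 44$ ($k{\left(I,G \right)} = - 4 \left(-11 + \sqrt{2 - 2}\right) = - 4 \left(-11 + \sqrt{0}\right) = - 4 \left(-11 + 0\right) = \left(-4\right) \left(-11\right) = 44$)
$k{\left(8,11 \right)} - 16485 = 44 - 16485 = -16441$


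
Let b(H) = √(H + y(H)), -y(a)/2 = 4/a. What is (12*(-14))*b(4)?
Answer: -168*√2 ≈ -237.59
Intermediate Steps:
y(a) = -8/a
b(H) = √(H - 8/H)
(12*(-14))*b(4) = (12*(-14))*√(4 - 8/4) = -168*√(4 - 8*¼) = -168*√(4 - 2) = -168*√2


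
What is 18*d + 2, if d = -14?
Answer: -250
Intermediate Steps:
18*d + 2 = 18*(-14) + 2 = -252 + 2 = -250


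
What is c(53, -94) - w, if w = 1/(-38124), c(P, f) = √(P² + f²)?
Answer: 1/38124 + √11645 ≈ 107.91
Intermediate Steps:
w = -1/38124 ≈ -2.6230e-5
c(53, -94) - w = √(53² + (-94)²) - 1*(-1/38124) = √(2809 + 8836) + 1/38124 = √11645 + 1/38124 = 1/38124 + √11645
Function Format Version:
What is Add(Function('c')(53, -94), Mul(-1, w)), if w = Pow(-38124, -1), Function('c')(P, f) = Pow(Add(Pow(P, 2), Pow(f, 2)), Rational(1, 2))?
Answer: Add(Rational(1, 38124), Pow(11645, Rational(1, 2))) ≈ 107.91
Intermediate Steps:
w = Rational(-1, 38124) ≈ -2.6230e-5
Add(Function('c')(53, -94), Mul(-1, w)) = Add(Pow(Add(Pow(53, 2), Pow(-94, 2)), Rational(1, 2)), Mul(-1, Rational(-1, 38124))) = Add(Pow(Add(2809, 8836), Rational(1, 2)), Rational(1, 38124)) = Add(Pow(11645, Rational(1, 2)), Rational(1, 38124)) = Add(Rational(1, 38124), Pow(11645, Rational(1, 2)))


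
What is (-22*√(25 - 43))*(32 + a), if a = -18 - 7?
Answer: -462*I*√2 ≈ -653.37*I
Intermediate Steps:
a = -25
(-22*√(25 - 43))*(32 + a) = (-22*√(25 - 43))*(32 - 25) = -66*I*√2*7 = -462*I*√2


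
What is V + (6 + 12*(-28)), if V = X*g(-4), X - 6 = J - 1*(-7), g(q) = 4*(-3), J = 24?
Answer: -774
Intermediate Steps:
g(q) = -12
X = 37 (X = 6 + (24 - 1*(-7)) = 6 + (24 + 7) = 6 + 31 = 37)
V = -444 (V = 37*(-12) = -444)
V + (6 + 12*(-28)) = -444 + (6 + 12*(-28)) = -444 + (6 - 336) = -444 - 330 = -774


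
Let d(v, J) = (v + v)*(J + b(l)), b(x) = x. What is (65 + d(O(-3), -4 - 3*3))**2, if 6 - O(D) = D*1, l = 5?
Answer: 6241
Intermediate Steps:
O(D) = 6 - D
d(v, J) = 2*v*(5 + J) (d(v, J) = (v + v)*(J + 5) = (2*v)*(5 + J) = 2*v*(5 + J))
(65 + d(O(-3), -4 - 3*3))**2 = (65 + 2*(6 - 1*(-3))*(5 + (-4 - 3*3)))**2 = (65 + 2*(6 + 3)*(5 + (-4 - 9)))**2 = (65 + 2*9*(5 - 13))**2 = (65 + 2*9*(-8))**2 = (65 - 144)**2 = (-79)**2 = 6241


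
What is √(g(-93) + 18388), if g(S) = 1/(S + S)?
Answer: √636151062/186 ≈ 135.60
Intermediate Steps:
g(S) = 1/(2*S)
√(g(-93) + 18388) = √((½)/(-93) + 18388) = √((½)*(-1/93) + 18388) = √(-1/186 + 18388) = √(3420167/186) = √636151062/186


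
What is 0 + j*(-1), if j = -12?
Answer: 12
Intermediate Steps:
0 + j*(-1) = 0 - 12*(-1) = 0 + 12 = 12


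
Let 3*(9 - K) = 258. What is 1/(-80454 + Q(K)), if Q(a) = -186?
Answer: -1/80640 ≈ -1.2401e-5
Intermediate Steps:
K = -77 (K = 9 - 1/3*258 = 9 - 86 = -77)
1/(-80454 + Q(K)) = 1/(-80454 - 186) = 1/(-80640) = -1/80640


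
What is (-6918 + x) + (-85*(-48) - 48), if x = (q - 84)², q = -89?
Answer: 27043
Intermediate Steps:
x = 29929 (x = (-89 - 84)² = (-173)² = 29929)
(-6918 + x) + (-85*(-48) - 48) = (-6918 + 29929) + (-85*(-48) - 48) = 23011 + (4080 - 48) = 23011 + 4032 = 27043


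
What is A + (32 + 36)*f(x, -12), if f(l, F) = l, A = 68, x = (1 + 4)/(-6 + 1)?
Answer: 0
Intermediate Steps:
x = -1 (x = 5/(-5) = 5*(-⅕) = -1)
A + (32 + 36)*f(x, -12) = 68 + (32 + 36)*(-1) = 68 + 68*(-1) = 68 - 68 = 0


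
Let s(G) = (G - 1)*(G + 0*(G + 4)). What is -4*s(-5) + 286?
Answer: 166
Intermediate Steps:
s(G) = G*(-1 + G) (s(G) = (-1 + G)*(G + 0*(4 + G)) = (-1 + G)*(G + 0) = (-1 + G)*G = G*(-1 + G))
-4*s(-5) + 286 = -(-20)*(-1 - 5) + 286 = -(-20)*(-6) + 286 = -4*30 + 286 = -120 + 286 = 166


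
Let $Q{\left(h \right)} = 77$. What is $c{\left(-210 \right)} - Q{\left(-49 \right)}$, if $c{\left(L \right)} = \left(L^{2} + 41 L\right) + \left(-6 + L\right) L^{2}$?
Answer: $-9490187$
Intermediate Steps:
$c{\left(L \right)} = L^{2} + 41 L + L^{2} \left(-6 + L\right)$ ($c{\left(L \right)} = \left(L^{2} + 41 L\right) + L^{2} \left(-6 + L\right) = L^{2} + 41 L + L^{2} \left(-6 + L\right)$)
$c{\left(-210 \right)} - Q{\left(-49 \right)} = - 210 \left(41 + \left(-210\right)^{2} - -1050\right) - 77 = - 210 \left(41 + 44100 + 1050\right) - 77 = \left(-210\right) 45191 - 77 = -9490110 - 77 = -9490187$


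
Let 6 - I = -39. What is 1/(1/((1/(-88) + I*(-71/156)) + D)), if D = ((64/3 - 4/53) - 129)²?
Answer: 335138345701/28921464 ≈ 11588.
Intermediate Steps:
I = 45 (I = 6 - 1*(-39) = 6 + 39 = 45)
D = 293471161/25281 (D = ((64*(⅓) - 4*1/53) - 129)² = ((64/3 - 4/53) - 129)² = (3380/159 - 129)² = (-17131/159)² = 293471161/25281 ≈ 11608.)
1/(1/((1/(-88) + I*(-71/156)) + D)) = 1/(1/((1/(-88) + 45*(-71/156)) + 293471161/25281)) = 1/(1/((-1/88 + 45*(-71*1/156)) + 293471161/25281)) = 1/(1/((-1/88 + 45*(-71/156)) + 293471161/25281)) = 1/(1/((-1/88 - 1065/52) + 293471161/25281)) = 1/(1/(-23443/1144 + 293471161/25281)) = 1/(1/(335138345701/28921464)) = 1/(28921464/335138345701) = 335138345701/28921464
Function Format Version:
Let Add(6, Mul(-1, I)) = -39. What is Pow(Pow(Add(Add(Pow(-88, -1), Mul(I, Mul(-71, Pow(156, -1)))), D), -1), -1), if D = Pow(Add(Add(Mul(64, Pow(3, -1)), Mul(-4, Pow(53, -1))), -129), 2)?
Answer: Rational(335138345701, 28921464) ≈ 11588.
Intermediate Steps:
I = 45 (I = Add(6, Mul(-1, -39)) = Add(6, 39) = 45)
D = Rational(293471161, 25281) (D = Pow(Add(Add(Mul(64, Rational(1, 3)), Mul(-4, Rational(1, 53))), -129), 2) = Pow(Add(Add(Rational(64, 3), Rational(-4, 53)), -129), 2) = Pow(Add(Rational(3380, 159), -129), 2) = Pow(Rational(-17131, 159), 2) = Rational(293471161, 25281) ≈ 11608.)
Pow(Pow(Add(Add(Pow(-88, -1), Mul(I, Mul(-71, Pow(156, -1)))), D), -1), -1) = Pow(Pow(Add(Add(Pow(-88, -1), Mul(45, Mul(-71, Pow(156, -1)))), Rational(293471161, 25281)), -1), -1) = Pow(Pow(Add(Add(Rational(-1, 88), Mul(45, Mul(-71, Rational(1, 156)))), Rational(293471161, 25281)), -1), -1) = Pow(Pow(Add(Add(Rational(-1, 88), Mul(45, Rational(-71, 156))), Rational(293471161, 25281)), -1), -1) = Pow(Pow(Add(Add(Rational(-1, 88), Rational(-1065, 52)), Rational(293471161, 25281)), -1), -1) = Pow(Pow(Add(Rational(-23443, 1144), Rational(293471161, 25281)), -1), -1) = Pow(Pow(Rational(335138345701, 28921464), -1), -1) = Pow(Rational(28921464, 335138345701), -1) = Rational(335138345701, 28921464)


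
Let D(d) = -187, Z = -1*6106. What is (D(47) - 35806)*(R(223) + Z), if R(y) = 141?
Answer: 214698245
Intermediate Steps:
Z = -6106
(D(47) - 35806)*(R(223) + Z) = (-187 - 35806)*(141 - 6106) = -35993*(-5965) = 214698245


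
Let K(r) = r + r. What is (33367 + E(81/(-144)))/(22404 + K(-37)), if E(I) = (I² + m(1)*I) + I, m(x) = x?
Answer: 1708349/1143296 ≈ 1.4942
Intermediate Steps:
K(r) = 2*r
E(I) = I² + 2*I (E(I) = (I² + 1*I) + I = (I² + I) + I = (I + I²) + I = I² + 2*I)
(33367 + E(81/(-144)))/(22404 + K(-37)) = (33367 + (81/(-144))*(2 + 81/(-144)))/(22404 + 2*(-37)) = (33367 + (81*(-1/144))*(2 + 81*(-1/144)))/(22404 - 74) = (33367 - 9*(2 - 9/16)/16)/22330 = (33367 - 9/16*23/16)*(1/22330) = (33367 - 207/256)*(1/22330) = (8541745/256)*(1/22330) = 1708349/1143296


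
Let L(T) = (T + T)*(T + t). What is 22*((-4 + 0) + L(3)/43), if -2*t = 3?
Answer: -3586/43 ≈ -83.395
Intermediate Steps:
t = -3/2 (t = -½*3 = -3/2 ≈ -1.5000)
L(T) = 2*T*(-3/2 + T) (L(T) = (T + T)*(T - 3/2) = (2*T)*(-3/2 + T) = 2*T*(-3/2 + T))
22*((-4 + 0) + L(3)/43) = 22*((-4 + 0) + (3*(-3 + 2*3))/43) = 22*(-4 + (3*(-3 + 6))*(1/43)) = 22*(-4 + (3*3)*(1/43)) = 22*(-4 + 9*(1/43)) = 22*(-4 + 9/43) = 22*(-163/43) = -3586/43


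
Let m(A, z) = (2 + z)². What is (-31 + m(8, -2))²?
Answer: 961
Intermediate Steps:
(-31 + m(8, -2))² = (-31 + (2 - 2)²)² = (-31 + 0²)² = (-31 + 0)² = (-31)² = 961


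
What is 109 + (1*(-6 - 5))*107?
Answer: -1068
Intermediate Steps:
109 + (1*(-6 - 5))*107 = 109 + (1*(-11))*107 = 109 - 11*107 = 109 - 1177 = -1068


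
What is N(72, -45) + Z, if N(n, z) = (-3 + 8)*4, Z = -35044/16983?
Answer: 304616/16983 ≈ 17.937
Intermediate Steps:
Z = -35044/16983 (Z = -35044*1/16983 = -35044/16983 ≈ -2.0635)
N(n, z) = 20 (N(n, z) = 5*4 = 20)
N(72, -45) + Z = 20 - 35044/16983 = 304616/16983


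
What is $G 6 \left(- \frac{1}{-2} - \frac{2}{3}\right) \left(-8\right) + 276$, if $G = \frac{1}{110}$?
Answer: $\frac{15184}{55} \approx 276.07$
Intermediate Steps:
$G = \frac{1}{110} \approx 0.0090909$
$G 6 \left(- \frac{1}{-2} - \frac{2}{3}\right) \left(-8\right) + 276 = \frac{1}{110} \cdot 6 \left(- \frac{1}{-2} - \frac{2}{3}\right) \left(-8\right) + 276 = \frac{3 \left(\left(-1\right) \left(- \frac{1}{2}\right) - \frac{2}{3}\right) \left(-8\right)}{55} + 276 = \frac{3 \left(\frac{1}{2} - \frac{2}{3}\right) \left(-8\right)}{55} + 276 = \frac{3 \left(\left(- \frac{1}{6}\right) \left(-8\right)\right)}{55} + 276 = \frac{3}{55} \cdot \frac{4}{3} + 276 = \frac{4}{55} + 276 = \frac{15184}{55}$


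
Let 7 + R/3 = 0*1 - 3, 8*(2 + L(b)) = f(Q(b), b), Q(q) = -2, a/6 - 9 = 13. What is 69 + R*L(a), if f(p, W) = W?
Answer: -366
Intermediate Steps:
a = 132 (a = 54 + 6*13 = 54 + 78 = 132)
L(b) = -2 + b/8
R = -30 (R = -21 + 3*(0*1 - 3) = -21 + 3*(0 - 3) = -21 + 3*(-3) = -21 - 9 = -30)
69 + R*L(a) = 69 - 30*(-2 + (⅛)*132) = 69 - 30*(-2 + 33/2) = 69 - 30*29/2 = 69 - 435 = -366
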